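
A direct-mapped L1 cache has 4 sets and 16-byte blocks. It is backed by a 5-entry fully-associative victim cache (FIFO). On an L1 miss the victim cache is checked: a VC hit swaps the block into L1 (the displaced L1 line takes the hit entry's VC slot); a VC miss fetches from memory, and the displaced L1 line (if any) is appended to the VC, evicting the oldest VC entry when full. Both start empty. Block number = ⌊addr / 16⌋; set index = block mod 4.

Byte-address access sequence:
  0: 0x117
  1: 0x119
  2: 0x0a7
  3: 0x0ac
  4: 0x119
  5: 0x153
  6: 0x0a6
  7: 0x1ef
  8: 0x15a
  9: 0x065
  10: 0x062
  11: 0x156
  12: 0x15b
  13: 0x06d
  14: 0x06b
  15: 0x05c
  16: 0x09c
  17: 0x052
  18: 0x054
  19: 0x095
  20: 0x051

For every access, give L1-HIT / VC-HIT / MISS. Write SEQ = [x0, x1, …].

0: 0x117 (blk 17, set 1) → MISS  vc=[]
1: 0x119 (blk 17, set 1) → L1-HIT  vc=[]
2: 0xa7 (blk 10, set 2) → MISS  vc=[]
3: 0xac (blk 10, set 2) → L1-HIT  vc=[]
4: 0x119 (blk 17, set 1) → L1-HIT  vc=[]
5: 0x153 (blk 21, set 1) → MISS  vc=[17]
6: 0xa6 (blk 10, set 2) → L1-HIT  vc=[17]
7: 0x1ef (blk 30, set 2) → MISS  vc=[17, 10]
8: 0x15a (blk 21, set 1) → L1-HIT  vc=[17, 10]
9: 0x65 (blk 6, set 2) → MISS  vc=[17, 10, 30]
10: 0x62 (blk 6, set 2) → L1-HIT  vc=[17, 10, 30]
11: 0x156 (blk 21, set 1) → L1-HIT  vc=[17, 10, 30]
12: 0x15b (blk 21, set 1) → L1-HIT  vc=[17, 10, 30]
13: 0x6d (blk 6, set 2) → L1-HIT  vc=[17, 10, 30]
14: 0x6b (blk 6, set 2) → L1-HIT  vc=[17, 10, 30]
15: 0x5c (blk 5, set 1) → MISS  vc=[17, 10, 30, 21]
16: 0x9c (blk 9, set 1) → MISS  vc=[17, 10, 30, 21, 5]
17: 0x52 (blk 5, set 1) → VC-HIT  vc=[17, 10, 30, 21, 9]
18: 0x54 (blk 5, set 1) → L1-HIT  vc=[17, 10, 30, 21, 9]
19: 0x95 (blk 9, set 1) → VC-HIT  vc=[17, 10, 30, 21, 5]
20: 0x51 (blk 5, set 1) → VC-HIT  vc=[17, 10, 30, 21, 9]

SEQ = [MISS, L1-HIT, MISS, L1-HIT, L1-HIT, MISS, L1-HIT, MISS, L1-HIT, MISS, L1-HIT, L1-HIT, L1-HIT, L1-HIT, L1-HIT, MISS, MISS, VC-HIT, L1-HIT, VC-HIT, VC-HIT]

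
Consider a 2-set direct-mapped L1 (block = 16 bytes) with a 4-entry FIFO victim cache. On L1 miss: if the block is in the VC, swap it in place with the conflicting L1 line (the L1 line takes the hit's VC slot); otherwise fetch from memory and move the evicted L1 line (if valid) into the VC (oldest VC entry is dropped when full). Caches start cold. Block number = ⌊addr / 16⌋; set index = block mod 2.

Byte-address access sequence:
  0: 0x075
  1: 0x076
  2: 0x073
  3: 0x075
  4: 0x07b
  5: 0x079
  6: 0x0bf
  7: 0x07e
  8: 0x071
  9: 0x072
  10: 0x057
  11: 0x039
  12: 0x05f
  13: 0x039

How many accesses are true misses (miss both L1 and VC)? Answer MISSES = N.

MISSES = 4

#0 0x75→b7/s1 MISS; vc=[]
#1 0x76→b7/s1 L1-HIT; vc=[]
#2 0x73→b7/s1 L1-HIT; vc=[]
#3 0x75→b7/s1 L1-HIT; vc=[]
#4 0x7b→b7/s1 L1-HIT; vc=[]
#5 0x79→b7/s1 L1-HIT; vc=[]
#6 0xbf→b11/s1 MISS; vc=[7]
#7 0x7e→b7/s1 VC-HIT; vc=[11]
#8 0x71→b7/s1 L1-HIT; vc=[11]
#9 0x72→b7/s1 L1-HIT; vc=[11]
#10 0x57→b5/s1 MISS; vc=[11,7]
#11 0x39→b3/s1 MISS; vc=[11,7,5]
#12 0x5f→b5/s1 VC-HIT; vc=[11,7,3]
#13 0x39→b3/s1 VC-HIT; vc=[11,7,5]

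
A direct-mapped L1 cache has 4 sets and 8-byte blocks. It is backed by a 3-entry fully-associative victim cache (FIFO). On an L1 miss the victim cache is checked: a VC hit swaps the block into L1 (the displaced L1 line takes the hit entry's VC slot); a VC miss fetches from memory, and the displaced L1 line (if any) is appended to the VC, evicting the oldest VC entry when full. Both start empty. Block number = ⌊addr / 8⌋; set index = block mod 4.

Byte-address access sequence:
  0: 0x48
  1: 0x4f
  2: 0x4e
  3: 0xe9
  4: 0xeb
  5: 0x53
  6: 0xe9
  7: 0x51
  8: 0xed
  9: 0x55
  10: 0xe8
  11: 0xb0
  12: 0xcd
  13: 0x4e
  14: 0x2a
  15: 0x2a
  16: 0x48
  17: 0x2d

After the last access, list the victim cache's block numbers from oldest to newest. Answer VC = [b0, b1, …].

  [0] addr=0x48 blk=9 s=1: MISS | VC []
  [1] addr=0x4f blk=9 s=1: L1-HIT | VC []
  [2] addr=0x4e blk=9 s=1: L1-HIT | VC []
  [3] addr=0xe9 blk=29 s=1: MISS | VC [9]
  [4] addr=0xeb blk=29 s=1: L1-HIT | VC [9]
  [5] addr=0x53 blk=10 s=2: MISS | VC [9]
  [6] addr=0xe9 blk=29 s=1: L1-HIT | VC [9]
  [7] addr=0x51 blk=10 s=2: L1-HIT | VC [9]
  [8] addr=0xed blk=29 s=1: L1-HIT | VC [9]
  [9] addr=0x55 blk=10 s=2: L1-HIT | VC [9]
  [10] addr=0xe8 blk=29 s=1: L1-HIT | VC [9]
  [11] addr=0xb0 blk=22 s=2: MISS | VC [9, 10]
  [12] addr=0xcd blk=25 s=1: MISS | VC [9, 10, 29]
  [13] addr=0x4e blk=9 s=1: VC-HIT | VC [25, 10, 29]
  [14] addr=0x2a blk=5 s=1: MISS | VC [10, 29, 9]
  [15] addr=0x2a blk=5 s=1: L1-HIT | VC [10, 29, 9]
  [16] addr=0x48 blk=9 s=1: VC-HIT | VC [10, 29, 5]
  [17] addr=0x2d blk=5 s=1: VC-HIT | VC [10, 29, 9]

VC = [10, 29, 9]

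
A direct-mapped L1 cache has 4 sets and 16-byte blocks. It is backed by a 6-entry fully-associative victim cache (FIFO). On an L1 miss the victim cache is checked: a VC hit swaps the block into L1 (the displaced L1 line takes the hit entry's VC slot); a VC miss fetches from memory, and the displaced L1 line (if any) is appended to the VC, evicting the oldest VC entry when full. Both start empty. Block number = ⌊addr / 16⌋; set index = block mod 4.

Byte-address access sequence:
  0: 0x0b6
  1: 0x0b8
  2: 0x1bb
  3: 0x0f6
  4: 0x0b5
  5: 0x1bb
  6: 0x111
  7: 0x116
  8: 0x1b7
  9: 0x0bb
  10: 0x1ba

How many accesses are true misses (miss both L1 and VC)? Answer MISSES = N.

MISSES = 4

0: 0xb6 (blk 11, set 3) → MISS  vc=[]
1: 0xb8 (blk 11, set 3) → L1-HIT  vc=[]
2: 0x1bb (blk 27, set 3) → MISS  vc=[11]
3: 0xf6 (blk 15, set 3) → MISS  vc=[11, 27]
4: 0xb5 (blk 11, set 3) → VC-HIT  vc=[15, 27]
5: 0x1bb (blk 27, set 3) → VC-HIT  vc=[15, 11]
6: 0x111 (blk 17, set 1) → MISS  vc=[15, 11]
7: 0x116 (blk 17, set 1) → L1-HIT  vc=[15, 11]
8: 0x1b7 (blk 27, set 3) → L1-HIT  vc=[15, 11]
9: 0xbb (blk 11, set 3) → VC-HIT  vc=[15, 27]
10: 0x1ba (blk 27, set 3) → VC-HIT  vc=[15, 11]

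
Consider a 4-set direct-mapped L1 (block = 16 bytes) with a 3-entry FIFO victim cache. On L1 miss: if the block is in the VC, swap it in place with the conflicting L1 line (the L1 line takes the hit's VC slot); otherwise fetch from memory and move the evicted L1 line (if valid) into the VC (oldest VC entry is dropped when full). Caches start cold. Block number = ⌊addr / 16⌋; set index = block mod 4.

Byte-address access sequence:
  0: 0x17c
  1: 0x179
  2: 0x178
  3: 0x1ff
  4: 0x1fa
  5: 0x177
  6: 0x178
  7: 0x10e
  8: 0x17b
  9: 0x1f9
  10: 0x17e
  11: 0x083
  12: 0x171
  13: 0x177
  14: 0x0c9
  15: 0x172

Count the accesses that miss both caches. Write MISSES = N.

0: 0x17c (blk 23, set 3) → MISS  vc=[]
1: 0x179 (blk 23, set 3) → L1-HIT  vc=[]
2: 0x178 (blk 23, set 3) → L1-HIT  vc=[]
3: 0x1ff (blk 31, set 3) → MISS  vc=[23]
4: 0x1fa (blk 31, set 3) → L1-HIT  vc=[23]
5: 0x177 (blk 23, set 3) → VC-HIT  vc=[31]
6: 0x178 (blk 23, set 3) → L1-HIT  vc=[31]
7: 0x10e (blk 16, set 0) → MISS  vc=[31]
8: 0x17b (blk 23, set 3) → L1-HIT  vc=[31]
9: 0x1f9 (blk 31, set 3) → VC-HIT  vc=[23]
10: 0x17e (blk 23, set 3) → VC-HIT  vc=[31]
11: 0x83 (blk 8, set 0) → MISS  vc=[31, 16]
12: 0x171 (blk 23, set 3) → L1-HIT  vc=[31, 16]
13: 0x177 (blk 23, set 3) → L1-HIT  vc=[31, 16]
14: 0xc9 (blk 12, set 0) → MISS  vc=[31, 16, 8]
15: 0x172 (blk 23, set 3) → L1-HIT  vc=[31, 16, 8]

MISSES = 5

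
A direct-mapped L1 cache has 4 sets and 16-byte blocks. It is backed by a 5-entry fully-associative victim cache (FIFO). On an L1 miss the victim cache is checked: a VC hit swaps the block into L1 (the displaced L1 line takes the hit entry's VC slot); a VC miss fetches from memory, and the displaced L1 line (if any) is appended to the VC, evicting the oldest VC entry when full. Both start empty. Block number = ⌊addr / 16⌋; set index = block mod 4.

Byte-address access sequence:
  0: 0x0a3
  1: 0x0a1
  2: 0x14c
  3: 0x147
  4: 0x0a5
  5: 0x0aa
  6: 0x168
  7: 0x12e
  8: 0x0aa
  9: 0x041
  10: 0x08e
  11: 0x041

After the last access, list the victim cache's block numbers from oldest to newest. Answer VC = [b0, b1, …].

0: 0xa3 (blk 10, set 2) → MISS  vc=[]
1: 0xa1 (blk 10, set 2) → L1-HIT  vc=[]
2: 0x14c (blk 20, set 0) → MISS  vc=[]
3: 0x147 (blk 20, set 0) → L1-HIT  vc=[]
4: 0xa5 (blk 10, set 2) → L1-HIT  vc=[]
5: 0xaa (blk 10, set 2) → L1-HIT  vc=[]
6: 0x168 (blk 22, set 2) → MISS  vc=[10]
7: 0x12e (blk 18, set 2) → MISS  vc=[10, 22]
8: 0xaa (blk 10, set 2) → VC-HIT  vc=[18, 22]
9: 0x41 (blk 4, set 0) → MISS  vc=[18, 22, 20]
10: 0x8e (blk 8, set 0) → MISS  vc=[18, 22, 20, 4]
11: 0x41 (blk 4, set 0) → VC-HIT  vc=[18, 22, 20, 8]

VC = [18, 22, 20, 8]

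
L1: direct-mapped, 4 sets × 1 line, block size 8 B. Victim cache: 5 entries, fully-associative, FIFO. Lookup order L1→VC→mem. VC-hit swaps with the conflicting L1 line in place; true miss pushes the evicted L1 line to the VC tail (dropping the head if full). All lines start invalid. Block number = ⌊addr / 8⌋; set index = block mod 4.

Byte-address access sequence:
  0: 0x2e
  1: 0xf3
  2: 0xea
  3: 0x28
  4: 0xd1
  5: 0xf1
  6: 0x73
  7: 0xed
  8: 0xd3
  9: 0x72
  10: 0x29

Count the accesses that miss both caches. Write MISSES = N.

0: 0x2e (blk 5, set 1) → MISS  vc=[]
1: 0xf3 (blk 30, set 2) → MISS  vc=[]
2: 0xea (blk 29, set 1) → MISS  vc=[5]
3: 0x28 (blk 5, set 1) → VC-HIT  vc=[29]
4: 0xd1 (blk 26, set 2) → MISS  vc=[29, 30]
5: 0xf1 (blk 30, set 2) → VC-HIT  vc=[29, 26]
6: 0x73 (blk 14, set 2) → MISS  vc=[29, 26, 30]
7: 0xed (blk 29, set 1) → VC-HIT  vc=[5, 26, 30]
8: 0xd3 (blk 26, set 2) → VC-HIT  vc=[5, 14, 30]
9: 0x72 (blk 14, set 2) → VC-HIT  vc=[5, 26, 30]
10: 0x29 (blk 5, set 1) → VC-HIT  vc=[29, 26, 30]

MISSES = 5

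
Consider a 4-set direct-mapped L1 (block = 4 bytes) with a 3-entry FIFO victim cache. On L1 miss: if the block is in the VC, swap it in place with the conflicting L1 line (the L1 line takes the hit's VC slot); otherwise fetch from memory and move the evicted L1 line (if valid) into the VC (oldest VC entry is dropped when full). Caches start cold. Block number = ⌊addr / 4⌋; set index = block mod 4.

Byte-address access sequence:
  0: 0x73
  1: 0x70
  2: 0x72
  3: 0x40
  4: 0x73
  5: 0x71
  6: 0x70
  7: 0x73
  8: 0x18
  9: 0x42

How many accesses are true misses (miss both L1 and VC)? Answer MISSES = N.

0: 0x73 (blk 28, set 0) → MISS  vc=[]
1: 0x70 (blk 28, set 0) → L1-HIT  vc=[]
2: 0x72 (blk 28, set 0) → L1-HIT  vc=[]
3: 0x40 (blk 16, set 0) → MISS  vc=[28]
4: 0x73 (blk 28, set 0) → VC-HIT  vc=[16]
5: 0x71 (blk 28, set 0) → L1-HIT  vc=[16]
6: 0x70 (blk 28, set 0) → L1-HIT  vc=[16]
7: 0x73 (blk 28, set 0) → L1-HIT  vc=[16]
8: 0x18 (blk 6, set 2) → MISS  vc=[16]
9: 0x42 (blk 16, set 0) → VC-HIT  vc=[28]

MISSES = 3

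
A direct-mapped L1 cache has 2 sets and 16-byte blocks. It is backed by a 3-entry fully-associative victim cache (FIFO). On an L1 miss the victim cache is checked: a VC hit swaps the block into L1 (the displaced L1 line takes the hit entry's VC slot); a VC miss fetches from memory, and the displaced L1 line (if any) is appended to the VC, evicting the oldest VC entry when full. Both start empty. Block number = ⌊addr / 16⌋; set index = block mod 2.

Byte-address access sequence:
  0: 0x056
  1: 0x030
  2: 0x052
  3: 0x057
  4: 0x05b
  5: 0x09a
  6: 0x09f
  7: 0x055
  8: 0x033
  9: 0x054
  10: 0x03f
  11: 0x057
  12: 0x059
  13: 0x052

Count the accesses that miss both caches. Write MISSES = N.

0: 0x56 (blk 5, set 1) → MISS  vc=[]
1: 0x30 (blk 3, set 1) → MISS  vc=[5]
2: 0x52 (blk 5, set 1) → VC-HIT  vc=[3]
3: 0x57 (blk 5, set 1) → L1-HIT  vc=[3]
4: 0x5b (blk 5, set 1) → L1-HIT  vc=[3]
5: 0x9a (blk 9, set 1) → MISS  vc=[3, 5]
6: 0x9f (blk 9, set 1) → L1-HIT  vc=[3, 5]
7: 0x55 (blk 5, set 1) → VC-HIT  vc=[3, 9]
8: 0x33 (blk 3, set 1) → VC-HIT  vc=[5, 9]
9: 0x54 (blk 5, set 1) → VC-HIT  vc=[3, 9]
10: 0x3f (blk 3, set 1) → VC-HIT  vc=[5, 9]
11: 0x57 (blk 5, set 1) → VC-HIT  vc=[3, 9]
12: 0x59 (blk 5, set 1) → L1-HIT  vc=[3, 9]
13: 0x52 (blk 5, set 1) → L1-HIT  vc=[3, 9]

MISSES = 3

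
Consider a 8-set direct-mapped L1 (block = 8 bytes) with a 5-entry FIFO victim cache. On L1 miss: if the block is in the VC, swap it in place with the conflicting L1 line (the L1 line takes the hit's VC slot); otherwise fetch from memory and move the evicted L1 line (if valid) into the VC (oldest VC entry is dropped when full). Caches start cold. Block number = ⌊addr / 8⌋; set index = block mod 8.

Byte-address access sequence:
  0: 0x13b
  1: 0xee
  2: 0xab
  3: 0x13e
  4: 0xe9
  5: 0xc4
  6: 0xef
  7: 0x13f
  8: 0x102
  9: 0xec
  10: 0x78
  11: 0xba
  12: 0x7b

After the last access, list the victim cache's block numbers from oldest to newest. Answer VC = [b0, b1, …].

  [0] addr=0x13b blk=39 s=7: MISS | VC []
  [1] addr=0xee blk=29 s=5: MISS | VC []
  [2] addr=0xab blk=21 s=5: MISS | VC [29]
  [3] addr=0x13e blk=39 s=7: L1-HIT | VC [29]
  [4] addr=0xe9 blk=29 s=5: VC-HIT | VC [21]
  [5] addr=0xc4 blk=24 s=0: MISS | VC [21]
  [6] addr=0xef blk=29 s=5: L1-HIT | VC [21]
  [7] addr=0x13f blk=39 s=7: L1-HIT | VC [21]
  [8] addr=0x102 blk=32 s=0: MISS | VC [21, 24]
  [9] addr=0xec blk=29 s=5: L1-HIT | VC [21, 24]
  [10] addr=0x78 blk=15 s=7: MISS | VC [21, 24, 39]
  [11] addr=0xba blk=23 s=7: MISS | VC [21, 24, 39, 15]
  [12] addr=0x7b blk=15 s=7: VC-HIT | VC [21, 24, 39, 23]

VC = [21, 24, 39, 23]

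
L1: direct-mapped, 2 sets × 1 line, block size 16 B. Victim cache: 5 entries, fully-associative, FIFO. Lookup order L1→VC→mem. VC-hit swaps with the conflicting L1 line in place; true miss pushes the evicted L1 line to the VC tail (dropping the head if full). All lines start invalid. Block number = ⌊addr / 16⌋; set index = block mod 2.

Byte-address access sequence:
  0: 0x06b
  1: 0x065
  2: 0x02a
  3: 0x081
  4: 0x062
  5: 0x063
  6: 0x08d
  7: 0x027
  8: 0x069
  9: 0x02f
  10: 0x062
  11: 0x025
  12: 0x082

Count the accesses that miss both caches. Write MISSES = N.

  [0] addr=0x6b blk=6 s=0: MISS | VC []
  [1] addr=0x65 blk=6 s=0: L1-HIT | VC []
  [2] addr=0x2a blk=2 s=0: MISS | VC [6]
  [3] addr=0x81 blk=8 s=0: MISS | VC [6, 2]
  [4] addr=0x62 blk=6 s=0: VC-HIT | VC [8, 2]
  [5] addr=0x63 blk=6 s=0: L1-HIT | VC [8, 2]
  [6] addr=0x8d blk=8 s=0: VC-HIT | VC [6, 2]
  [7] addr=0x27 blk=2 s=0: VC-HIT | VC [6, 8]
  [8] addr=0x69 blk=6 s=0: VC-HIT | VC [2, 8]
  [9] addr=0x2f blk=2 s=0: VC-HIT | VC [6, 8]
  [10] addr=0x62 blk=6 s=0: VC-HIT | VC [2, 8]
  [11] addr=0x25 blk=2 s=0: VC-HIT | VC [6, 8]
  [12] addr=0x82 blk=8 s=0: VC-HIT | VC [6, 2]

MISSES = 3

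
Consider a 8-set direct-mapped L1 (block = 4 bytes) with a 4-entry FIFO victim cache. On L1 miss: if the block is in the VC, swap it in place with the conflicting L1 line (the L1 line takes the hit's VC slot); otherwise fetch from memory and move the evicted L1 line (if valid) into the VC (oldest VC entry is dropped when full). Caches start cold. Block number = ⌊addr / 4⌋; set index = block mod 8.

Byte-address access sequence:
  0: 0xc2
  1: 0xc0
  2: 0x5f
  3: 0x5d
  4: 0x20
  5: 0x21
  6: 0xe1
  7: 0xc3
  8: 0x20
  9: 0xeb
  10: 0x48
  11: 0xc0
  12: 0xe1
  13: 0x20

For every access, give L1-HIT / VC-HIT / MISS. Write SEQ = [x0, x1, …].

#0 0xc2→b48/s0 MISS; vc=[]
#1 0xc0→b48/s0 L1-HIT; vc=[]
#2 0x5f→b23/s7 MISS; vc=[]
#3 0x5d→b23/s7 L1-HIT; vc=[]
#4 0x20→b8/s0 MISS; vc=[48]
#5 0x21→b8/s0 L1-HIT; vc=[48]
#6 0xe1→b56/s0 MISS; vc=[48,8]
#7 0xc3→b48/s0 VC-HIT; vc=[56,8]
#8 0x20→b8/s0 VC-HIT; vc=[56,48]
#9 0xeb→b58/s2 MISS; vc=[56,48]
#10 0x48→b18/s2 MISS; vc=[56,48,58]
#11 0xc0→b48/s0 VC-HIT; vc=[56,8,58]
#12 0xe1→b56/s0 VC-HIT; vc=[48,8,58]
#13 0x20→b8/s0 VC-HIT; vc=[48,56,58]

SEQ = [MISS, L1-HIT, MISS, L1-HIT, MISS, L1-HIT, MISS, VC-HIT, VC-HIT, MISS, MISS, VC-HIT, VC-HIT, VC-HIT]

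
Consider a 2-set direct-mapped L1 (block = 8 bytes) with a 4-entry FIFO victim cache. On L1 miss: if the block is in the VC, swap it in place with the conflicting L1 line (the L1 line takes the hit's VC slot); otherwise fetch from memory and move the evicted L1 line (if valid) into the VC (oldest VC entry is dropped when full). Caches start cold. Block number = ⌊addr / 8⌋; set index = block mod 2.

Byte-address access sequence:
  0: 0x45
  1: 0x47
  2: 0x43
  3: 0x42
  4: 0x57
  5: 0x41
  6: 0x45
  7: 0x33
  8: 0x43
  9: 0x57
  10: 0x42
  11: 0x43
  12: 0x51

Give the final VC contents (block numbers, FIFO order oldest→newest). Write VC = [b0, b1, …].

VC = [8, 6]

#0 0x45→b8/s0 MISS; vc=[]
#1 0x47→b8/s0 L1-HIT; vc=[]
#2 0x43→b8/s0 L1-HIT; vc=[]
#3 0x42→b8/s0 L1-HIT; vc=[]
#4 0x57→b10/s0 MISS; vc=[8]
#5 0x41→b8/s0 VC-HIT; vc=[10]
#6 0x45→b8/s0 L1-HIT; vc=[10]
#7 0x33→b6/s0 MISS; vc=[10,8]
#8 0x43→b8/s0 VC-HIT; vc=[10,6]
#9 0x57→b10/s0 VC-HIT; vc=[8,6]
#10 0x42→b8/s0 VC-HIT; vc=[10,6]
#11 0x43→b8/s0 L1-HIT; vc=[10,6]
#12 0x51→b10/s0 VC-HIT; vc=[8,6]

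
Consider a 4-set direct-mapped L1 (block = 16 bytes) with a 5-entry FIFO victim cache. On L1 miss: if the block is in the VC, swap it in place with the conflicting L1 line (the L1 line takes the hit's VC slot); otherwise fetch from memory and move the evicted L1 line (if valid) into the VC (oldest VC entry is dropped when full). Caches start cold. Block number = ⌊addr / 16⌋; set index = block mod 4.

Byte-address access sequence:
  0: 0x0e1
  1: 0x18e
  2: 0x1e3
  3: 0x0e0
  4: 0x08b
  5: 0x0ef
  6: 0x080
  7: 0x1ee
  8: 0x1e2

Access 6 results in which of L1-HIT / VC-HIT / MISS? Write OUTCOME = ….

0: 0xe1 (blk 14, set 2) → MISS  vc=[]
1: 0x18e (blk 24, set 0) → MISS  vc=[]
2: 0x1e3 (blk 30, set 2) → MISS  vc=[14]
3: 0xe0 (blk 14, set 2) → VC-HIT  vc=[30]
4: 0x8b (blk 8, set 0) → MISS  vc=[30, 24]
5: 0xef (blk 14, set 2) → L1-HIT  vc=[30, 24]
6: 0x80 (blk 8, set 0) → L1-HIT  vc=[30, 24]
7: 0x1ee (blk 30, set 2) → VC-HIT  vc=[14, 24]
8: 0x1e2 (blk 30, set 2) → L1-HIT  vc=[14, 24]

OUTCOME = L1-HIT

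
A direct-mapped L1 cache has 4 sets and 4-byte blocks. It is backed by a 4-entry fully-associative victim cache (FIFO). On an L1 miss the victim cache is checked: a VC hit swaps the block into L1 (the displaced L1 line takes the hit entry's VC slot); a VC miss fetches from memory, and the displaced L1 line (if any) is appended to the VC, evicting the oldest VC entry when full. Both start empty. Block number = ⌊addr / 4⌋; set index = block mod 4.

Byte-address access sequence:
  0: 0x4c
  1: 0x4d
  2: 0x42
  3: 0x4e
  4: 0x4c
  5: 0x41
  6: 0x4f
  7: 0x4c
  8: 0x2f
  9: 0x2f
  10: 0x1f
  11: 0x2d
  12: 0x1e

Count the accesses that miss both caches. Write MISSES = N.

MISSES = 4

#0 0x4c→b19/s3 MISS; vc=[]
#1 0x4d→b19/s3 L1-HIT; vc=[]
#2 0x42→b16/s0 MISS; vc=[]
#3 0x4e→b19/s3 L1-HIT; vc=[]
#4 0x4c→b19/s3 L1-HIT; vc=[]
#5 0x41→b16/s0 L1-HIT; vc=[]
#6 0x4f→b19/s3 L1-HIT; vc=[]
#7 0x4c→b19/s3 L1-HIT; vc=[]
#8 0x2f→b11/s3 MISS; vc=[19]
#9 0x2f→b11/s3 L1-HIT; vc=[19]
#10 0x1f→b7/s3 MISS; vc=[19,11]
#11 0x2d→b11/s3 VC-HIT; vc=[19,7]
#12 0x1e→b7/s3 VC-HIT; vc=[19,11]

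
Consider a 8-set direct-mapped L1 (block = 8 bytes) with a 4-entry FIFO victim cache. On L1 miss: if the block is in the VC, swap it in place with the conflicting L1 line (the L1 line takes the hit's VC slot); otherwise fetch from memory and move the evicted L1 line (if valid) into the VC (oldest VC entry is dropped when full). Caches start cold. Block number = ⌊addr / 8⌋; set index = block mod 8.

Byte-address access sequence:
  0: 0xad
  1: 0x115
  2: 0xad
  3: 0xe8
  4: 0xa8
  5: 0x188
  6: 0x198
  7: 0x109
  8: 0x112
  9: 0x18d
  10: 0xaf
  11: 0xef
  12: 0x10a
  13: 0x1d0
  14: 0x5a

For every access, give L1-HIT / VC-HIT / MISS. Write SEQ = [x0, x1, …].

0: 0xad (blk 21, set 5) → MISS  vc=[]
1: 0x115 (blk 34, set 2) → MISS  vc=[]
2: 0xad (blk 21, set 5) → L1-HIT  vc=[]
3: 0xe8 (blk 29, set 5) → MISS  vc=[21]
4: 0xa8 (blk 21, set 5) → VC-HIT  vc=[29]
5: 0x188 (blk 49, set 1) → MISS  vc=[29]
6: 0x198 (blk 51, set 3) → MISS  vc=[29]
7: 0x109 (blk 33, set 1) → MISS  vc=[29, 49]
8: 0x112 (blk 34, set 2) → L1-HIT  vc=[29, 49]
9: 0x18d (blk 49, set 1) → VC-HIT  vc=[29, 33]
10: 0xaf (blk 21, set 5) → L1-HIT  vc=[29, 33]
11: 0xef (blk 29, set 5) → VC-HIT  vc=[21, 33]
12: 0x10a (blk 33, set 1) → VC-HIT  vc=[21, 49]
13: 0x1d0 (blk 58, set 2) → MISS  vc=[21, 49, 34]
14: 0x5a (blk 11, set 3) → MISS  vc=[21, 49, 34, 51]

SEQ = [MISS, MISS, L1-HIT, MISS, VC-HIT, MISS, MISS, MISS, L1-HIT, VC-HIT, L1-HIT, VC-HIT, VC-HIT, MISS, MISS]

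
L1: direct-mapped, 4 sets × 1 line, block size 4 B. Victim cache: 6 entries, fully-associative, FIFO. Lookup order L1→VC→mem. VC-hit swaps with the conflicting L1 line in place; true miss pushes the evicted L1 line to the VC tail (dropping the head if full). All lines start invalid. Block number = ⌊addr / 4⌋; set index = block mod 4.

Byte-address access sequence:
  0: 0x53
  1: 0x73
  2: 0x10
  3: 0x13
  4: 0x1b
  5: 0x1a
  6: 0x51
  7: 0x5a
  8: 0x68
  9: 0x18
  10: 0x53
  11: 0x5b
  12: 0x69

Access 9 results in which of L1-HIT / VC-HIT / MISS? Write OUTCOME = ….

  [0] addr=0x53 blk=20 s=0: MISS | VC []
  [1] addr=0x73 blk=28 s=0: MISS | VC [20]
  [2] addr=0x10 blk=4 s=0: MISS | VC [20, 28]
  [3] addr=0x13 blk=4 s=0: L1-HIT | VC [20, 28]
  [4] addr=0x1b blk=6 s=2: MISS | VC [20, 28]
  [5] addr=0x1a blk=6 s=2: L1-HIT | VC [20, 28]
  [6] addr=0x51 blk=20 s=0: VC-HIT | VC [4, 28]
  [7] addr=0x5a blk=22 s=2: MISS | VC [4, 28, 6]
  [8] addr=0x68 blk=26 s=2: MISS | VC [4, 28, 6, 22]
  [9] addr=0x18 blk=6 s=2: VC-HIT | VC [4, 28, 26, 22]
  [10] addr=0x53 blk=20 s=0: L1-HIT | VC [4, 28, 26, 22]
  [11] addr=0x5b blk=22 s=2: VC-HIT | VC [4, 28, 26, 6]
  [12] addr=0x69 blk=26 s=2: VC-HIT | VC [4, 28, 22, 6]

OUTCOME = VC-HIT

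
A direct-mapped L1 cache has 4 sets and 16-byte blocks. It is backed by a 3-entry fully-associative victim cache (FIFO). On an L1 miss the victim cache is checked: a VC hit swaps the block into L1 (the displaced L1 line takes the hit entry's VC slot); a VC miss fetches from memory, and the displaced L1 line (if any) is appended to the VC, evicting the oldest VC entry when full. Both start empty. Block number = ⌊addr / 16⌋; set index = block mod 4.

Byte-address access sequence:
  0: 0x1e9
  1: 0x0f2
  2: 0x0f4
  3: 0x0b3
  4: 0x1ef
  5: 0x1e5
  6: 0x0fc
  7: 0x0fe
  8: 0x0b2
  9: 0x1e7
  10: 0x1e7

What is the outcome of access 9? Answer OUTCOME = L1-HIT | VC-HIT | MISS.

#0 0x1e9→b30/s2 MISS; vc=[]
#1 0xf2→b15/s3 MISS; vc=[]
#2 0xf4→b15/s3 L1-HIT; vc=[]
#3 0xb3→b11/s3 MISS; vc=[15]
#4 0x1ef→b30/s2 L1-HIT; vc=[15]
#5 0x1e5→b30/s2 L1-HIT; vc=[15]
#6 0xfc→b15/s3 VC-HIT; vc=[11]
#7 0xfe→b15/s3 L1-HIT; vc=[11]
#8 0xb2→b11/s3 VC-HIT; vc=[15]
#9 0x1e7→b30/s2 L1-HIT; vc=[15]
#10 0x1e7→b30/s2 L1-HIT; vc=[15]

OUTCOME = L1-HIT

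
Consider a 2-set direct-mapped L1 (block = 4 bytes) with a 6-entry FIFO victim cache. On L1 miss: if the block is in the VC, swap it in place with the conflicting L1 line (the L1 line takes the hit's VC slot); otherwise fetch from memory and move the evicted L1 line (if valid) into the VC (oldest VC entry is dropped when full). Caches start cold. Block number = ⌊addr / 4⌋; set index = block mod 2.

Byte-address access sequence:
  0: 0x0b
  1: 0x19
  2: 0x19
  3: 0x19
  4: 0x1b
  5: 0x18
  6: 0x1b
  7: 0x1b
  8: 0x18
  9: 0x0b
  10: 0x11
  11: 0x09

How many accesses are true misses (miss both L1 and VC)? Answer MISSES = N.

MISSES = 3

0: 0xb (blk 2, set 0) → MISS  vc=[]
1: 0x19 (blk 6, set 0) → MISS  vc=[2]
2: 0x19 (blk 6, set 0) → L1-HIT  vc=[2]
3: 0x19 (blk 6, set 0) → L1-HIT  vc=[2]
4: 0x1b (blk 6, set 0) → L1-HIT  vc=[2]
5: 0x18 (blk 6, set 0) → L1-HIT  vc=[2]
6: 0x1b (blk 6, set 0) → L1-HIT  vc=[2]
7: 0x1b (blk 6, set 0) → L1-HIT  vc=[2]
8: 0x18 (blk 6, set 0) → L1-HIT  vc=[2]
9: 0xb (blk 2, set 0) → VC-HIT  vc=[6]
10: 0x11 (blk 4, set 0) → MISS  vc=[6, 2]
11: 0x9 (blk 2, set 0) → VC-HIT  vc=[6, 4]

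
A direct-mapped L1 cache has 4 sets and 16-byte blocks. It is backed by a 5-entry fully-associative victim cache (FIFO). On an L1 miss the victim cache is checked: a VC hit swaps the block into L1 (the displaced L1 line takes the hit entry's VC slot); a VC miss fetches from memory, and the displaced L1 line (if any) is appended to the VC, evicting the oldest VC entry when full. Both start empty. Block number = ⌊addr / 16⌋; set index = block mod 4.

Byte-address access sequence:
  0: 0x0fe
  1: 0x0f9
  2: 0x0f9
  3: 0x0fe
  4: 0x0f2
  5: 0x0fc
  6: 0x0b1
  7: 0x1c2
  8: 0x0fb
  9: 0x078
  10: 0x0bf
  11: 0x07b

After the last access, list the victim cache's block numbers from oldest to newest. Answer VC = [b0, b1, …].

  [0] addr=0xfe blk=15 s=3: MISS | VC []
  [1] addr=0xf9 blk=15 s=3: L1-HIT | VC []
  [2] addr=0xf9 blk=15 s=3: L1-HIT | VC []
  [3] addr=0xfe blk=15 s=3: L1-HIT | VC []
  [4] addr=0xf2 blk=15 s=3: L1-HIT | VC []
  [5] addr=0xfc blk=15 s=3: L1-HIT | VC []
  [6] addr=0xb1 blk=11 s=3: MISS | VC [15]
  [7] addr=0x1c2 blk=28 s=0: MISS | VC [15]
  [8] addr=0xfb blk=15 s=3: VC-HIT | VC [11]
  [9] addr=0x78 blk=7 s=3: MISS | VC [11, 15]
  [10] addr=0xbf blk=11 s=3: VC-HIT | VC [7, 15]
  [11] addr=0x7b blk=7 s=3: VC-HIT | VC [11, 15]

VC = [11, 15]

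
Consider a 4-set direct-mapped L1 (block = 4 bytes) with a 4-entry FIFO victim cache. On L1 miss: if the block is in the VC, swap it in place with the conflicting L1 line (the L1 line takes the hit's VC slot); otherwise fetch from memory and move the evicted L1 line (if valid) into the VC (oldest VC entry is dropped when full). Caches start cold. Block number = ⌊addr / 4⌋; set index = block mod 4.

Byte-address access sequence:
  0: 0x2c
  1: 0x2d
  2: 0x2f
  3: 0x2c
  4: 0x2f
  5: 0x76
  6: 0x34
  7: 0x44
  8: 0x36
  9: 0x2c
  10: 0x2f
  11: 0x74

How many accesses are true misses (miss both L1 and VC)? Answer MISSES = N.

  [0] addr=0x2c blk=11 s=3: MISS | VC []
  [1] addr=0x2d blk=11 s=3: L1-HIT | VC []
  [2] addr=0x2f blk=11 s=3: L1-HIT | VC []
  [3] addr=0x2c blk=11 s=3: L1-HIT | VC []
  [4] addr=0x2f blk=11 s=3: L1-HIT | VC []
  [5] addr=0x76 blk=29 s=1: MISS | VC []
  [6] addr=0x34 blk=13 s=1: MISS | VC [29]
  [7] addr=0x44 blk=17 s=1: MISS | VC [29, 13]
  [8] addr=0x36 blk=13 s=1: VC-HIT | VC [29, 17]
  [9] addr=0x2c blk=11 s=3: L1-HIT | VC [29, 17]
  [10] addr=0x2f blk=11 s=3: L1-HIT | VC [29, 17]
  [11] addr=0x74 blk=29 s=1: VC-HIT | VC [13, 17]

MISSES = 4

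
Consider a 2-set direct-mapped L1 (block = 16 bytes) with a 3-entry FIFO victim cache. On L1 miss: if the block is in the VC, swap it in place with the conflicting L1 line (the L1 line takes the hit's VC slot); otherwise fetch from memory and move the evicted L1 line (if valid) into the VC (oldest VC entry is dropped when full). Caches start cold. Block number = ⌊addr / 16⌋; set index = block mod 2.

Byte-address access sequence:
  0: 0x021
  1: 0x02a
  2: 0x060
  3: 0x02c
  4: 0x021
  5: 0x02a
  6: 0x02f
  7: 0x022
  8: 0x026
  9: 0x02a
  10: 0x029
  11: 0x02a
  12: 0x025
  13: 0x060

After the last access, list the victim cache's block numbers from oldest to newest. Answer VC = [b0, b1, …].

0: 0x21 (blk 2, set 0) → MISS  vc=[]
1: 0x2a (blk 2, set 0) → L1-HIT  vc=[]
2: 0x60 (blk 6, set 0) → MISS  vc=[2]
3: 0x2c (blk 2, set 0) → VC-HIT  vc=[6]
4: 0x21 (blk 2, set 0) → L1-HIT  vc=[6]
5: 0x2a (blk 2, set 0) → L1-HIT  vc=[6]
6: 0x2f (blk 2, set 0) → L1-HIT  vc=[6]
7: 0x22 (blk 2, set 0) → L1-HIT  vc=[6]
8: 0x26 (blk 2, set 0) → L1-HIT  vc=[6]
9: 0x2a (blk 2, set 0) → L1-HIT  vc=[6]
10: 0x29 (blk 2, set 0) → L1-HIT  vc=[6]
11: 0x2a (blk 2, set 0) → L1-HIT  vc=[6]
12: 0x25 (blk 2, set 0) → L1-HIT  vc=[6]
13: 0x60 (blk 6, set 0) → VC-HIT  vc=[2]

VC = [2]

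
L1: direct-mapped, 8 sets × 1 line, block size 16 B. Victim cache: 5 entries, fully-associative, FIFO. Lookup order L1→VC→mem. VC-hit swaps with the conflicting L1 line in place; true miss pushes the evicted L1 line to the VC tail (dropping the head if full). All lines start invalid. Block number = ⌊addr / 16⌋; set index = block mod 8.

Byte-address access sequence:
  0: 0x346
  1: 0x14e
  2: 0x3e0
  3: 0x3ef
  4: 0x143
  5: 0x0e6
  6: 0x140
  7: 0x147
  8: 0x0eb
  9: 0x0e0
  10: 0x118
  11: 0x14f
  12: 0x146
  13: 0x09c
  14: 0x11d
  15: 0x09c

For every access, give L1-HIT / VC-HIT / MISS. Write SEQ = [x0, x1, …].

0: 0x346 (blk 52, set 4) → MISS  vc=[]
1: 0x14e (blk 20, set 4) → MISS  vc=[52]
2: 0x3e0 (blk 62, set 6) → MISS  vc=[52]
3: 0x3ef (blk 62, set 6) → L1-HIT  vc=[52]
4: 0x143 (blk 20, set 4) → L1-HIT  vc=[52]
5: 0xe6 (blk 14, set 6) → MISS  vc=[52, 62]
6: 0x140 (blk 20, set 4) → L1-HIT  vc=[52, 62]
7: 0x147 (blk 20, set 4) → L1-HIT  vc=[52, 62]
8: 0xeb (blk 14, set 6) → L1-HIT  vc=[52, 62]
9: 0xe0 (blk 14, set 6) → L1-HIT  vc=[52, 62]
10: 0x118 (blk 17, set 1) → MISS  vc=[52, 62]
11: 0x14f (blk 20, set 4) → L1-HIT  vc=[52, 62]
12: 0x146 (blk 20, set 4) → L1-HIT  vc=[52, 62]
13: 0x9c (blk 9, set 1) → MISS  vc=[52, 62, 17]
14: 0x11d (blk 17, set 1) → VC-HIT  vc=[52, 62, 9]
15: 0x9c (blk 9, set 1) → VC-HIT  vc=[52, 62, 17]

SEQ = [MISS, MISS, MISS, L1-HIT, L1-HIT, MISS, L1-HIT, L1-HIT, L1-HIT, L1-HIT, MISS, L1-HIT, L1-HIT, MISS, VC-HIT, VC-HIT]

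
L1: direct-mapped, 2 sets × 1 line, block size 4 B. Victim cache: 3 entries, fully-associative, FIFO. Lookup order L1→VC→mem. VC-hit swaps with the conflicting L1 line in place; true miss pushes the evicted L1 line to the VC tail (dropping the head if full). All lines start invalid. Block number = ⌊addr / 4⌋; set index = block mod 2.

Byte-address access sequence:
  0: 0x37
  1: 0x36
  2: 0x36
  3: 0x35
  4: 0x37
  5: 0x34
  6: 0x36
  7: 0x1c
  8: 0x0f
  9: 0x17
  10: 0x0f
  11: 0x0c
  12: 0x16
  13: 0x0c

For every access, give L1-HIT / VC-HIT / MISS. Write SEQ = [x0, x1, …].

SEQ = [MISS, L1-HIT, L1-HIT, L1-HIT, L1-HIT, L1-HIT, L1-HIT, MISS, MISS, MISS, VC-HIT, L1-HIT, VC-HIT, VC-HIT]

  [0] addr=0x37 blk=13 s=1: MISS | VC []
  [1] addr=0x36 blk=13 s=1: L1-HIT | VC []
  [2] addr=0x36 blk=13 s=1: L1-HIT | VC []
  [3] addr=0x35 blk=13 s=1: L1-HIT | VC []
  [4] addr=0x37 blk=13 s=1: L1-HIT | VC []
  [5] addr=0x34 blk=13 s=1: L1-HIT | VC []
  [6] addr=0x36 blk=13 s=1: L1-HIT | VC []
  [7] addr=0x1c blk=7 s=1: MISS | VC [13]
  [8] addr=0xf blk=3 s=1: MISS | VC [13, 7]
  [9] addr=0x17 blk=5 s=1: MISS | VC [13, 7, 3]
  [10] addr=0xf blk=3 s=1: VC-HIT | VC [13, 7, 5]
  [11] addr=0xc blk=3 s=1: L1-HIT | VC [13, 7, 5]
  [12] addr=0x16 blk=5 s=1: VC-HIT | VC [13, 7, 3]
  [13] addr=0xc blk=3 s=1: VC-HIT | VC [13, 7, 5]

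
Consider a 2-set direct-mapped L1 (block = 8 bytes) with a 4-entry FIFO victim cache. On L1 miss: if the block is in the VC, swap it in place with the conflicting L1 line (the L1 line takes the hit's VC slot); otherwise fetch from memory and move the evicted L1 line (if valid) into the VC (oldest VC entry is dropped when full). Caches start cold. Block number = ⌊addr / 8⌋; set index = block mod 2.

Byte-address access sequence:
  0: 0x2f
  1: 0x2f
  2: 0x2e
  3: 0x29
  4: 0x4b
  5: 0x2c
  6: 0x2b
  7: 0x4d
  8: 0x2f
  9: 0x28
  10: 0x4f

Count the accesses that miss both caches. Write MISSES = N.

0: 0x2f (blk 5, set 1) → MISS  vc=[]
1: 0x2f (blk 5, set 1) → L1-HIT  vc=[]
2: 0x2e (blk 5, set 1) → L1-HIT  vc=[]
3: 0x29 (blk 5, set 1) → L1-HIT  vc=[]
4: 0x4b (blk 9, set 1) → MISS  vc=[5]
5: 0x2c (blk 5, set 1) → VC-HIT  vc=[9]
6: 0x2b (blk 5, set 1) → L1-HIT  vc=[9]
7: 0x4d (blk 9, set 1) → VC-HIT  vc=[5]
8: 0x2f (blk 5, set 1) → VC-HIT  vc=[9]
9: 0x28 (blk 5, set 1) → L1-HIT  vc=[9]
10: 0x4f (blk 9, set 1) → VC-HIT  vc=[5]

MISSES = 2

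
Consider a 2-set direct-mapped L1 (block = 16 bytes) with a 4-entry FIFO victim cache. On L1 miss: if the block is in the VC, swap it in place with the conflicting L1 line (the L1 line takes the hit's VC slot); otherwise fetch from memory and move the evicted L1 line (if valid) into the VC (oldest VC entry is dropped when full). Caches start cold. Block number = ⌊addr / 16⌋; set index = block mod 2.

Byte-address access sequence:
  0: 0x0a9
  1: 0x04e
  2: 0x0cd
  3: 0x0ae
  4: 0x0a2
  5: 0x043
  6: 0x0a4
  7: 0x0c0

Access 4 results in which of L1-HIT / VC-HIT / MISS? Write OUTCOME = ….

OUTCOME = L1-HIT

  [0] addr=0xa9 blk=10 s=0: MISS | VC []
  [1] addr=0x4e blk=4 s=0: MISS | VC [10]
  [2] addr=0xcd blk=12 s=0: MISS | VC [10, 4]
  [3] addr=0xae blk=10 s=0: VC-HIT | VC [12, 4]
  [4] addr=0xa2 blk=10 s=0: L1-HIT | VC [12, 4]
  [5] addr=0x43 blk=4 s=0: VC-HIT | VC [12, 10]
  [6] addr=0xa4 blk=10 s=0: VC-HIT | VC [12, 4]
  [7] addr=0xc0 blk=12 s=0: VC-HIT | VC [10, 4]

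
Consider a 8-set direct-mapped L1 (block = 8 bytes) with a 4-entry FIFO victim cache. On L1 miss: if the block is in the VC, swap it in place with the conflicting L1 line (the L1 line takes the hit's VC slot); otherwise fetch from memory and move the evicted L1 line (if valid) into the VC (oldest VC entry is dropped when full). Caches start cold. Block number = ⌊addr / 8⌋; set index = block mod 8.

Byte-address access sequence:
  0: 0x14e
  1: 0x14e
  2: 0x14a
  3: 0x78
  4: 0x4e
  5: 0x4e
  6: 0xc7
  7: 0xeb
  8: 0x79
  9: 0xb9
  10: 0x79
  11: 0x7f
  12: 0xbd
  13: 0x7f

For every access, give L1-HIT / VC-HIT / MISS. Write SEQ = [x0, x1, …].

SEQ = [MISS, L1-HIT, L1-HIT, MISS, MISS, L1-HIT, MISS, MISS, L1-HIT, MISS, VC-HIT, L1-HIT, VC-HIT, VC-HIT]

  [0] addr=0x14e blk=41 s=1: MISS | VC []
  [1] addr=0x14e blk=41 s=1: L1-HIT | VC []
  [2] addr=0x14a blk=41 s=1: L1-HIT | VC []
  [3] addr=0x78 blk=15 s=7: MISS | VC []
  [4] addr=0x4e blk=9 s=1: MISS | VC [41]
  [5] addr=0x4e blk=9 s=1: L1-HIT | VC [41]
  [6] addr=0xc7 blk=24 s=0: MISS | VC [41]
  [7] addr=0xeb blk=29 s=5: MISS | VC [41]
  [8] addr=0x79 blk=15 s=7: L1-HIT | VC [41]
  [9] addr=0xb9 blk=23 s=7: MISS | VC [41, 15]
  [10] addr=0x79 blk=15 s=7: VC-HIT | VC [41, 23]
  [11] addr=0x7f blk=15 s=7: L1-HIT | VC [41, 23]
  [12] addr=0xbd blk=23 s=7: VC-HIT | VC [41, 15]
  [13] addr=0x7f blk=15 s=7: VC-HIT | VC [41, 23]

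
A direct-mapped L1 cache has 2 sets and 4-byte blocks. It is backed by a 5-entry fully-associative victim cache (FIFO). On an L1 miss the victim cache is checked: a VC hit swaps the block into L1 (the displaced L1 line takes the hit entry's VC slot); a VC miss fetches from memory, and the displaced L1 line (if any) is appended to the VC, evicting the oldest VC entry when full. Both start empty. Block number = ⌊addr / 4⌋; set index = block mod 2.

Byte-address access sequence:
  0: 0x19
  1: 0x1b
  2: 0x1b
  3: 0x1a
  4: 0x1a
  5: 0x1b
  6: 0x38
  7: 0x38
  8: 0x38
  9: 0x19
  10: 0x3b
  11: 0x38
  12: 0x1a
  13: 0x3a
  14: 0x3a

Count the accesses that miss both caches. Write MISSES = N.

MISSES = 2

  [0] addr=0x19 blk=6 s=0: MISS | VC []
  [1] addr=0x1b blk=6 s=0: L1-HIT | VC []
  [2] addr=0x1b blk=6 s=0: L1-HIT | VC []
  [3] addr=0x1a blk=6 s=0: L1-HIT | VC []
  [4] addr=0x1a blk=6 s=0: L1-HIT | VC []
  [5] addr=0x1b blk=6 s=0: L1-HIT | VC []
  [6] addr=0x38 blk=14 s=0: MISS | VC [6]
  [7] addr=0x38 blk=14 s=0: L1-HIT | VC [6]
  [8] addr=0x38 blk=14 s=0: L1-HIT | VC [6]
  [9] addr=0x19 blk=6 s=0: VC-HIT | VC [14]
  [10] addr=0x3b blk=14 s=0: VC-HIT | VC [6]
  [11] addr=0x38 blk=14 s=0: L1-HIT | VC [6]
  [12] addr=0x1a blk=6 s=0: VC-HIT | VC [14]
  [13] addr=0x3a blk=14 s=0: VC-HIT | VC [6]
  [14] addr=0x3a blk=14 s=0: L1-HIT | VC [6]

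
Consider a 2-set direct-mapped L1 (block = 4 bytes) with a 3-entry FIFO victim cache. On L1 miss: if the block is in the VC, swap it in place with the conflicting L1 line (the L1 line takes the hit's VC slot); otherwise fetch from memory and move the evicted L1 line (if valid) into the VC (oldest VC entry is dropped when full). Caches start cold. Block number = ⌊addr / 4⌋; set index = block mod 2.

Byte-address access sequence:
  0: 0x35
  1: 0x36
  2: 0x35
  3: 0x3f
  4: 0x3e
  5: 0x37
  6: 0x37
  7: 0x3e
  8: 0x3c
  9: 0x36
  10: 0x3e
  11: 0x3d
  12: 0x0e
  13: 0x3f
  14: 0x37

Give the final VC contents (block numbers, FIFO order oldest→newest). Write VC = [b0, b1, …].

VC = [15, 3]

  [0] addr=0x35 blk=13 s=1: MISS | VC []
  [1] addr=0x36 blk=13 s=1: L1-HIT | VC []
  [2] addr=0x35 blk=13 s=1: L1-HIT | VC []
  [3] addr=0x3f blk=15 s=1: MISS | VC [13]
  [4] addr=0x3e blk=15 s=1: L1-HIT | VC [13]
  [5] addr=0x37 blk=13 s=1: VC-HIT | VC [15]
  [6] addr=0x37 blk=13 s=1: L1-HIT | VC [15]
  [7] addr=0x3e blk=15 s=1: VC-HIT | VC [13]
  [8] addr=0x3c blk=15 s=1: L1-HIT | VC [13]
  [9] addr=0x36 blk=13 s=1: VC-HIT | VC [15]
  [10] addr=0x3e blk=15 s=1: VC-HIT | VC [13]
  [11] addr=0x3d blk=15 s=1: L1-HIT | VC [13]
  [12] addr=0xe blk=3 s=1: MISS | VC [13, 15]
  [13] addr=0x3f blk=15 s=1: VC-HIT | VC [13, 3]
  [14] addr=0x37 blk=13 s=1: VC-HIT | VC [15, 3]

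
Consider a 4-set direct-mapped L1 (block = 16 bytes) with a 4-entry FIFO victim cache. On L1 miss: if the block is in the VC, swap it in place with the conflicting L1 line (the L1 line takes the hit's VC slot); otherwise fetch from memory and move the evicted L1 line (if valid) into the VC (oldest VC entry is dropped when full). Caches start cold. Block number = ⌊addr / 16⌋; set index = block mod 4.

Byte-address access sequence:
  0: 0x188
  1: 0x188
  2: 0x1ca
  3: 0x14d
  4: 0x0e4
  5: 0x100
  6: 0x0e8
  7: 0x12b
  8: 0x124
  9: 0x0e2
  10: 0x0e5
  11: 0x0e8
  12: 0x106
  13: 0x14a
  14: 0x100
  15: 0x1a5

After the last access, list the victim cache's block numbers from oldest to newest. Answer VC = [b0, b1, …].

VC = [28, 20, 18, 14]

#0 0x188→b24/s0 MISS; vc=[]
#1 0x188→b24/s0 L1-HIT; vc=[]
#2 0x1ca→b28/s0 MISS; vc=[24]
#3 0x14d→b20/s0 MISS; vc=[24,28]
#4 0xe4→b14/s2 MISS; vc=[24,28]
#5 0x100→b16/s0 MISS; vc=[24,28,20]
#6 0xe8→b14/s2 L1-HIT; vc=[24,28,20]
#7 0x12b→b18/s2 MISS; vc=[24,28,20,14]
#8 0x124→b18/s2 L1-HIT; vc=[24,28,20,14]
#9 0xe2→b14/s2 VC-HIT; vc=[24,28,20,18]
#10 0xe5→b14/s2 L1-HIT; vc=[24,28,20,18]
#11 0xe8→b14/s2 L1-HIT; vc=[24,28,20,18]
#12 0x106→b16/s0 L1-HIT; vc=[24,28,20,18]
#13 0x14a→b20/s0 VC-HIT; vc=[24,28,16,18]
#14 0x100→b16/s0 VC-HIT; vc=[24,28,20,18]
#15 0x1a5→b26/s2 MISS; vc=[28,20,18,14]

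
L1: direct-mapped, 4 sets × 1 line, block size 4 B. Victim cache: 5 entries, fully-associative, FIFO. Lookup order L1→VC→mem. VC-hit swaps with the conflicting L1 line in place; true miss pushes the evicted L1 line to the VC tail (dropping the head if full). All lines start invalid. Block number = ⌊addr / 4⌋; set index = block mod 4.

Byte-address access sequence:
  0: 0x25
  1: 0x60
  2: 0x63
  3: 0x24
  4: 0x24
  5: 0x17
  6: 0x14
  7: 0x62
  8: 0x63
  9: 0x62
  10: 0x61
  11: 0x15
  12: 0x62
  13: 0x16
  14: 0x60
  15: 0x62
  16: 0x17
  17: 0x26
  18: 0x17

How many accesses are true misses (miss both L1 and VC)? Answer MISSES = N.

  [0] addr=0x25 blk=9 s=1: MISS | VC []
  [1] addr=0x60 blk=24 s=0: MISS | VC []
  [2] addr=0x63 blk=24 s=0: L1-HIT | VC []
  [3] addr=0x24 blk=9 s=1: L1-HIT | VC []
  [4] addr=0x24 blk=9 s=1: L1-HIT | VC []
  [5] addr=0x17 blk=5 s=1: MISS | VC [9]
  [6] addr=0x14 blk=5 s=1: L1-HIT | VC [9]
  [7] addr=0x62 blk=24 s=0: L1-HIT | VC [9]
  [8] addr=0x63 blk=24 s=0: L1-HIT | VC [9]
  [9] addr=0x62 blk=24 s=0: L1-HIT | VC [9]
  [10] addr=0x61 blk=24 s=0: L1-HIT | VC [9]
  [11] addr=0x15 blk=5 s=1: L1-HIT | VC [9]
  [12] addr=0x62 blk=24 s=0: L1-HIT | VC [9]
  [13] addr=0x16 blk=5 s=1: L1-HIT | VC [9]
  [14] addr=0x60 blk=24 s=0: L1-HIT | VC [9]
  [15] addr=0x62 blk=24 s=0: L1-HIT | VC [9]
  [16] addr=0x17 blk=5 s=1: L1-HIT | VC [9]
  [17] addr=0x26 blk=9 s=1: VC-HIT | VC [5]
  [18] addr=0x17 blk=5 s=1: VC-HIT | VC [9]

MISSES = 3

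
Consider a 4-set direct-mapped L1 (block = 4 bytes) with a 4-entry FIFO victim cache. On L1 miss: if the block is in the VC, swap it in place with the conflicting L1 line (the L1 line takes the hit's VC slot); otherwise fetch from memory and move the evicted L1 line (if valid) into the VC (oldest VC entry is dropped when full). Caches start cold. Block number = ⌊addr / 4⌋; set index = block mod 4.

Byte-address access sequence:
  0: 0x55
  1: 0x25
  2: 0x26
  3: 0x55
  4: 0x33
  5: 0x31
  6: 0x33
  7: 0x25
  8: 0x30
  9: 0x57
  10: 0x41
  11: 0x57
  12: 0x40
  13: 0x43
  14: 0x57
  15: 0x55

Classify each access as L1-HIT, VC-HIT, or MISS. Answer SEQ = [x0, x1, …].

SEQ = [MISS, MISS, L1-HIT, VC-HIT, MISS, L1-HIT, L1-HIT, VC-HIT, L1-HIT, VC-HIT, MISS, L1-HIT, L1-HIT, L1-HIT, L1-HIT, L1-HIT]

0: 0x55 (blk 21, set 1) → MISS  vc=[]
1: 0x25 (blk 9, set 1) → MISS  vc=[21]
2: 0x26 (blk 9, set 1) → L1-HIT  vc=[21]
3: 0x55 (blk 21, set 1) → VC-HIT  vc=[9]
4: 0x33 (blk 12, set 0) → MISS  vc=[9]
5: 0x31 (blk 12, set 0) → L1-HIT  vc=[9]
6: 0x33 (blk 12, set 0) → L1-HIT  vc=[9]
7: 0x25 (blk 9, set 1) → VC-HIT  vc=[21]
8: 0x30 (blk 12, set 0) → L1-HIT  vc=[21]
9: 0x57 (blk 21, set 1) → VC-HIT  vc=[9]
10: 0x41 (blk 16, set 0) → MISS  vc=[9, 12]
11: 0x57 (blk 21, set 1) → L1-HIT  vc=[9, 12]
12: 0x40 (blk 16, set 0) → L1-HIT  vc=[9, 12]
13: 0x43 (blk 16, set 0) → L1-HIT  vc=[9, 12]
14: 0x57 (blk 21, set 1) → L1-HIT  vc=[9, 12]
15: 0x55 (blk 21, set 1) → L1-HIT  vc=[9, 12]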